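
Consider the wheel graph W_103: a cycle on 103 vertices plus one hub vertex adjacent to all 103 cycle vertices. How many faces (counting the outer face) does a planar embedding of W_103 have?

104

W_103 has V = 103 + 1 = 104 vertices and E = 2·103 = 206 edges.
By Euler's formula F = 2 − V + E = 2 − 104 + 206 = 104.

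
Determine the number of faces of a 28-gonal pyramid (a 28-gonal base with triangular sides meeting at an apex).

A pyramid on an n-gon base has one n-gon and n triangles: V = 28 + 1 = 29, E = 2·28 = 56, F = 28 + 1 = 29.

29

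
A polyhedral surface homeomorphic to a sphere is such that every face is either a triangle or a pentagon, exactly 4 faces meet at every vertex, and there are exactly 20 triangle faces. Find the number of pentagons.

12

Let x be the number of pentagons; then F = 20 + x.
Edge–face incidences: 2E = 3·20 + 5·x = 60 + 5x.
Every vertex has degree 4, so 4V = 2E.
Euler: V − E + F = 2 ⇒ (2E)/4 − E + (20 + x) = 2.
Multiply by 8: 2·(2E) − 4·(2E) + 8·(20 + x) = 16, i.e. 160 + 8x − 2·(60 + 5x) = 16.
Collecting terms: −2x + 40 = 16, so −2x = −24, so x = 12.
Then 2E = 60 + 5·12 = 120, so E = 60, V = 2E/4 = 30, F = 20 + 12 = 32.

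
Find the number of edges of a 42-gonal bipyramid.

A bipyramid over an n-gon has 2n triangular faces and n + 2 vertices: V = 42 + 2 = 44, E = 3·42 = 126, F = 2·42 = 84.

126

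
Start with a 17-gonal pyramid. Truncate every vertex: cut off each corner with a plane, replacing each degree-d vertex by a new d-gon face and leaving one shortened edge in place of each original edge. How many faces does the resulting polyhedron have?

36

The base solid has V = 18, E = 34, F = 18.
Truncation replaces each original edge-end by a new vertex, so V′ = 2E = 68.
Each original edge survives, and each old vertex of degree d contributes d new edges; summing degrees gives Σd = 2E, so E′ = E + 2E = 3E = 102.
Each original face survives and each original vertex becomes one new face: F′ = F + V = 36.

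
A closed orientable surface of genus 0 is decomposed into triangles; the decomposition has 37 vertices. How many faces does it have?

70

χ = 2 − 2·0 = 2, and every face is a triangle so 3F = 2E.
V − E + F = 2 with E = 3F/2 gives 37 − (3/2 − 1)·F = 2, so F = 70 and E = 105.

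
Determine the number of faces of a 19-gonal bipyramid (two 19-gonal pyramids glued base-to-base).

A bipyramid over an n-gon has 2n triangular faces and n + 2 vertices: V = 19 + 2 = 21, E = 3·19 = 57, F = 2·19 = 38.

38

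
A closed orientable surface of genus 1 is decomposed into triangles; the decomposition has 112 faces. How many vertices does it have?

56

χ = 2 − 2·1 = 0, and every face is a triangle so 3F = 2E.
E = 3·112/2 = 168. Then V = 0 + E − F = 0 + 168 − 112 = 56.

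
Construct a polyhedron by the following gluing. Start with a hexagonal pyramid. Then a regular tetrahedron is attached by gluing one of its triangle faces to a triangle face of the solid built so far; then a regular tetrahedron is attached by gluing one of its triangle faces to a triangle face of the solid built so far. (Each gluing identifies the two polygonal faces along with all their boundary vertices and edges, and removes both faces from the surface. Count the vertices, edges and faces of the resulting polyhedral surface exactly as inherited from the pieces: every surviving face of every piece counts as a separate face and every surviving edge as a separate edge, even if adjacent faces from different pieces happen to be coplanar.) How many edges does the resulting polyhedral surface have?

A hexagonal pyramid: V=7, E=12, F=7.
Attach a regular tetrahedron (V=4, E=6, F=4) along a 3-gon: merge 3 vertices and 3 edges, delete both glued faces → V=8, E=15, F=9.
Attach a regular tetrahedron (V=4, E=6, F=4) along a 3-gon: merge 3 vertices and 3 edges, delete both glued faces → V=9, E=18, F=11.
Check: V − E + F = 9 − 18 + 11 = 2.

18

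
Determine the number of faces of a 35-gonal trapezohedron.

The n-trapezohedron (dual of the n-antiprism) has V = 2·35 + 2 = 72, E = 4·35 = 140, F = 2·35 = 70.
Check: V − E + F = 72 − 140 + 70 = 2.

70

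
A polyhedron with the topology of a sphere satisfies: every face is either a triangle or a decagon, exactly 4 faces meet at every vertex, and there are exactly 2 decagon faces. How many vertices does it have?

Let x be the number of triangles; then F = 2 + x.
Edge–face incidences: 2E = 10·2 + 3·x = 20 + 3x.
Every vertex has degree 4, so 4V = 2E.
Euler: V − E + F = 2 ⇒ (2E)/4 − E + (2 + x) = 2.
Multiply by 8: 2·(2E) − 4·(2E) + 8·(2 + x) = 16, i.e. 16 + 8x − 2·(20 + 3x) = 16.
Collecting terms: 2x − 24 = 16, so 2x = 40, so x = 20.
Then 2E = 20 + 3·20 = 80, so E = 40, V = 2E/4 = 20, F = 2 + 20 = 22.

20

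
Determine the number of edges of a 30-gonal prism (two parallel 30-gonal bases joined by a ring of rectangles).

90

A prism on an n-gon has two n-gon bases and n rectangular sides: V = 2·30 = 60, E = 3·30 = 90, F = 30 + 2 = 32.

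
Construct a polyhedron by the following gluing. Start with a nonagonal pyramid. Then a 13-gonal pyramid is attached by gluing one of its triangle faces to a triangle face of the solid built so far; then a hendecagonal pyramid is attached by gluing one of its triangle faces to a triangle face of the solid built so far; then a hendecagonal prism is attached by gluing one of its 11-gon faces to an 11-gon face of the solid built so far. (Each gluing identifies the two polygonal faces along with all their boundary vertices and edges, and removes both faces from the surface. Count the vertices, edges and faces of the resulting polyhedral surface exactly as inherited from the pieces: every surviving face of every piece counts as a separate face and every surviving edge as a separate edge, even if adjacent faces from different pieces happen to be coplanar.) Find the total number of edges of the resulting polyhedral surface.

A nonagonal pyramid: V=10, E=18, F=10.
Attach a 13-gonal pyramid (V=14, E=26, F=14) along a 3-gon: merge 3 vertices and 3 edges, delete both glued faces → V=21, E=41, F=22.
Attach a hendecagonal pyramid (V=12, E=22, F=12) along a 3-gon: merge 3 vertices and 3 edges, delete both glued faces → V=30, E=60, F=32.
Attach a hendecagonal prism (V=22, E=33, F=13) along an 11-gon: merge 11 vertices and 11 edges, delete both glued faces → V=41, E=82, F=43.
Check: V − E + F = 41 − 82 + 43 = 2.

82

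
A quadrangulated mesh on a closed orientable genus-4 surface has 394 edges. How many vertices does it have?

191

χ = 2 − 2·4 = -6, and every face is a square so 4F = 2E.
F = 2E/4 = 197. Then V = -6 + E − F = -6 + 394 − 197 = 191.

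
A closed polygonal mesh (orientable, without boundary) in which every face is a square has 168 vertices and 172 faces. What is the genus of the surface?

Every face is a square, so 2E = 4·172 = 688, giving E = 344.
χ = V − E + F = 168 − 344 + 172 = -4.
For a closed orientable surface χ = 2 − 2g, so g = (2 − (-4))/2 = 3.

3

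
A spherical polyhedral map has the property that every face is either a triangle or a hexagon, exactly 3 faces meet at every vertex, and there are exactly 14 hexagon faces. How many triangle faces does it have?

4

Let x be the number of triangles; then F = 14 + x.
Edge–face incidences: 2E = 6·14 + 3·x = 84 + 3x.
Every vertex has degree 3, so 3V = 2E.
Euler: V − E + F = 2 ⇒ (2E)/3 − E + (14 + x) = 2.
Multiply by 6: 2·(2E) − 3·(2E) + 6·(14 + x) = 12, i.e. 84 + 6x − (84 + 3x) = 12.
Collecting terms: 3x = 12, so x = 4.
Then 2E = 84 + 3·4 = 96, so E = 48, V = 2E/3 = 32, F = 14 + 4 = 18.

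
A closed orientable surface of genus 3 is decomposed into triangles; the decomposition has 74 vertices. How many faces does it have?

156

χ = 2 − 2·3 = -4, and every face is a triangle so 3F = 2E.
V − E + F = -4 with E = 3F/2 gives 74 − (3/2 − 1)·F = -4, so F = 156 and E = 234.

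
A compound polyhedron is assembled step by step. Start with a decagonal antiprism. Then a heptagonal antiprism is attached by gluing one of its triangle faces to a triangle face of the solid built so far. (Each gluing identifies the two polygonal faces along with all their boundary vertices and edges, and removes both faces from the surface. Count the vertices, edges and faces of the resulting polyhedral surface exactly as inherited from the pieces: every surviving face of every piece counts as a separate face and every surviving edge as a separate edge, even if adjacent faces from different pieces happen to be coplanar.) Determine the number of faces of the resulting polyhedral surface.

36

A decagonal antiprism: V=20, E=40, F=22.
Attach a heptagonal antiprism (V=14, E=28, F=16) along a 3-gon: merge 3 vertices and 3 edges, delete both glued faces → V=31, E=65, F=36.
Check: V − E + F = 31 − 65 + 36 = 2.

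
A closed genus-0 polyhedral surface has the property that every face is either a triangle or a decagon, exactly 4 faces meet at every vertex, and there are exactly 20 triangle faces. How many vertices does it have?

Let x be the number of decagons; then F = 20 + x.
Edge–face incidences: 2E = 3·20 + 10·x = 60 + 10x.
Every vertex has degree 4, so 4V = 2E.
Euler: V − E + F = 2 ⇒ (2E)/4 − E + (20 + x) = 2.
Multiply by 8: 2·(2E) − 4·(2E) + 8·(20 + x) = 16, i.e. 160 + 8x − 2·(60 + 10x) = 16.
Collecting terms: −12x + 40 = 16, so −12x = −24, so x = 2.
Then 2E = 60 + 10·2 = 80, so E = 40, V = 2E/4 = 20, F = 20 + 2 = 22.

20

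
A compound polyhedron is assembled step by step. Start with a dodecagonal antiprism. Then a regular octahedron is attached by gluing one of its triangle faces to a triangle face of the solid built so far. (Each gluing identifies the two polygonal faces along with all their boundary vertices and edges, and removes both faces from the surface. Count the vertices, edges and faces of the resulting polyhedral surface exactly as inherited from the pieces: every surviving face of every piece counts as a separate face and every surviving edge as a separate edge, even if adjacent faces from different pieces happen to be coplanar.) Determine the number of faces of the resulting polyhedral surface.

32

A dodecagonal antiprism: V=24, E=48, F=26.
Attach a regular octahedron (V=6, E=12, F=8) along a 3-gon: merge 3 vertices and 3 edges, delete both glued faces → V=27, E=57, F=32.
Check: V − E + F = 27 − 57 + 32 = 2.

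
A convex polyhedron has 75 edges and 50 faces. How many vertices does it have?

Here V − E + F = 2.
V = 2 + E − F = 2 + 75 − 50 = 27.

27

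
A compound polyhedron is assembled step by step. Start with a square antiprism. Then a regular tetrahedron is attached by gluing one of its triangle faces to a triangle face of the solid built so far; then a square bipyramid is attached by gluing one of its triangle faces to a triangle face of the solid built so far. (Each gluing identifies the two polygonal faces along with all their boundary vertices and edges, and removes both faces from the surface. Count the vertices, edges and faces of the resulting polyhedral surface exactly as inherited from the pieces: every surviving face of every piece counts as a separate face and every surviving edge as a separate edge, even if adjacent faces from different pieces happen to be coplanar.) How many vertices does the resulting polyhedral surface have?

12

A square antiprism: V=8, E=16, F=10.
Attach a regular tetrahedron (V=4, E=6, F=4) along a 3-gon: merge 3 vertices and 3 edges, delete both glued faces → V=9, E=19, F=12.
Attach a square bipyramid (V=6, E=12, F=8) along a 3-gon: merge 3 vertices and 3 edges, delete both glued faces → V=12, E=28, F=18.
Check: V − E + F = 12 − 28 + 18 = 2.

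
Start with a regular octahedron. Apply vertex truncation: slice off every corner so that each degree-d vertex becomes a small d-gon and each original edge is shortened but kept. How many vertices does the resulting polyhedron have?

The base solid has V = 6, E = 12, F = 8.
Truncation replaces each original edge-end by a new vertex, so V′ = 2E = 24.
Each original edge survives, and each old vertex of degree d contributes d new edges; summing degrees gives Σd = 2E, so E′ = E + 2E = 3E = 36.
Each original face survives and each original vertex becomes one new face: F′ = F + V = 14.

24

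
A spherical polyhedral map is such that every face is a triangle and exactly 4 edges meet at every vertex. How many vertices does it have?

6

Each face has 3 edges and each edge borders two faces, so 2E = 3F.
Each vertex has degree 4, so 4V = 2E and hence V = 3F/4.
Euler: V − E + F = 2 ⇒ (3F/4) − (3F/2) + F = 2.
Multiply by 8: (6 − 12 + 8)F = 16, i.e. 2F = 16.
So F = 8, E = 3·8/2 = 12, V = 3·8/4 = 6.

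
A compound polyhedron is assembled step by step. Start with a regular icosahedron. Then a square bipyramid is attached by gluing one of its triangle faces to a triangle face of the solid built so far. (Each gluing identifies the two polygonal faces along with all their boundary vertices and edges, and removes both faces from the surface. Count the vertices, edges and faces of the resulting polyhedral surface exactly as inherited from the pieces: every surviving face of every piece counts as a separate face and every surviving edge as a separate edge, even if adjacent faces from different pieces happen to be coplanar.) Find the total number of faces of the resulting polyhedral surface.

A regular icosahedron: V=12, E=30, F=20.
Attach a square bipyramid (V=6, E=12, F=8) along a 3-gon: merge 3 vertices and 3 edges, delete both glued faces → V=15, E=39, F=26.
Check: V − E + F = 15 − 39 + 26 = 2.

26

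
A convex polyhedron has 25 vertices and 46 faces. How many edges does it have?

Here V − E + F = 2.
E = V + F − (2) = 25 + 46 − (2) = 69.

69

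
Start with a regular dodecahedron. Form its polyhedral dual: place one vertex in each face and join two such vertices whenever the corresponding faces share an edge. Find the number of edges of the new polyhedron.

The base solid has V = 20, E = 30, F = 12.
The dual swaps V and F and preserves E: V′ = F = 12, E′ = E = 30, F′ = V = 20.

30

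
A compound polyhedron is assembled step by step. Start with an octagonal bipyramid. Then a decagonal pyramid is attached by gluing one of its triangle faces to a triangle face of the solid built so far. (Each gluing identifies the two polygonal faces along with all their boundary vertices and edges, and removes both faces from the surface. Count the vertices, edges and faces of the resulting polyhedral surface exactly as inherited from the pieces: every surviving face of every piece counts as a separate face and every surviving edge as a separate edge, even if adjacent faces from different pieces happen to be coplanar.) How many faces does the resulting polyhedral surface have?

25

An octagonal bipyramid: V=10, E=24, F=16.
Attach a decagonal pyramid (V=11, E=20, F=11) along a 3-gon: merge 3 vertices and 3 edges, delete both glued faces → V=18, E=41, F=25.
Check: V − E + F = 18 − 41 + 25 = 2.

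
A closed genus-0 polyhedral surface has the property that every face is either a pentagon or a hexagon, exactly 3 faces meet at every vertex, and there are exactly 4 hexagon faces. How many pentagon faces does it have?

Let x be the number of pentagons; then F = 4 + x.
Edge–face incidences: 2E = 6·4 + 5·x = 24 + 5x.
Every vertex has degree 3, so 3V = 2E.
Euler: V − E + F = 2 ⇒ (2E)/3 − E + (4 + x) = 2.
Multiply by 6: 2·(2E) − 3·(2E) + 6·(4 + x) = 12, i.e. 24 + 6x − (24 + 5x) = 12.
Collecting terms: x = 12.
Then 2E = 24 + 5·12 = 84, so E = 42, V = 2E/3 = 28, F = 4 + 12 = 16.

12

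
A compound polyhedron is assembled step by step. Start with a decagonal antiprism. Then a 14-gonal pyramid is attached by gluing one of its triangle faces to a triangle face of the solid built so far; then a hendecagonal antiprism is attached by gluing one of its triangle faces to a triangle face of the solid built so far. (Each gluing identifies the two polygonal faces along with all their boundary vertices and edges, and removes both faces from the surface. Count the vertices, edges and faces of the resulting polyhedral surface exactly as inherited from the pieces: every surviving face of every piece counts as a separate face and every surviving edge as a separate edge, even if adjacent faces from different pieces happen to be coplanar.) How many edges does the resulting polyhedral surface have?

106

A decagonal antiprism: V=20, E=40, F=22.
Attach a 14-gonal pyramid (V=15, E=28, F=15) along a 3-gon: merge 3 vertices and 3 edges, delete both glued faces → V=32, E=65, F=35.
Attach a hendecagonal antiprism (V=22, E=44, F=24) along a 3-gon: merge 3 vertices and 3 edges, delete both glued faces → V=51, E=106, F=57.
Check: V − E + F = 51 − 106 + 57 = 2.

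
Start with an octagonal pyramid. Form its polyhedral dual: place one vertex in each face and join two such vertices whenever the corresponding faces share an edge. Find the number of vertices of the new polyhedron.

The base solid has V = 9, E = 16, F = 9.
The dual swaps V and F and preserves E: V′ = F = 9, E′ = E = 16, F′ = V = 9.

9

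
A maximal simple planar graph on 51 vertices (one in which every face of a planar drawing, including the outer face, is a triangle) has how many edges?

147

In a plane triangulation 3F = 2E and V − E + F = 2, so E = 3V − 6 = 3·51 − 6 = 147.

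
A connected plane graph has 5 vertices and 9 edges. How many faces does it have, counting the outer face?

6

Euler's formula for a connected plane graph: V − E + F = 2, so F = 2 − 5 + 9 = 6.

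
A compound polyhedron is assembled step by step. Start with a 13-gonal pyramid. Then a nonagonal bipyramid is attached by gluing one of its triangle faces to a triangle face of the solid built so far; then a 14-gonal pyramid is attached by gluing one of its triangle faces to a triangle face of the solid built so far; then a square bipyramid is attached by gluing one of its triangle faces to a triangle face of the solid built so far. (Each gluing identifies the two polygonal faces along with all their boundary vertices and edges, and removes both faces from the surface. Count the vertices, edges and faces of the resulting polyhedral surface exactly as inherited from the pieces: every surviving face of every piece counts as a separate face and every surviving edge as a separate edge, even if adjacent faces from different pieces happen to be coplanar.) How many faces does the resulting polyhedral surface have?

A 13-gonal pyramid: V=14, E=26, F=14.
Attach a nonagonal bipyramid (V=11, E=27, F=18) along a 3-gon: merge 3 vertices and 3 edges, delete both glued faces → V=22, E=50, F=30.
Attach a 14-gonal pyramid (V=15, E=28, F=15) along a 3-gon: merge 3 vertices and 3 edges, delete both glued faces → V=34, E=75, F=43.
Attach a square bipyramid (V=6, E=12, F=8) along a 3-gon: merge 3 vertices and 3 edges, delete both glued faces → V=37, E=84, F=49.
Check: V − E + F = 37 − 84 + 49 = 2.

49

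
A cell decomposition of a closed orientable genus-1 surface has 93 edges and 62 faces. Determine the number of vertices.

31

For a closed orientable surface of genus 1, χ = 2 − 2·1 = 0.
V = 0 + E − F = 0 + 93 − 62 = 31.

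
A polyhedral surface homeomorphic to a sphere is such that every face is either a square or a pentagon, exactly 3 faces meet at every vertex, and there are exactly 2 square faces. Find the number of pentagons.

8

Let x be the number of pentagons; then F = 2 + x.
Edge–face incidences: 2E = 4·2 + 5·x = 8 + 5x.
Every vertex has degree 3, so 3V = 2E.
Euler: V − E + F = 2 ⇒ (2E)/3 − E + (2 + x) = 2.
Multiply by 6: 2·(2E) − 3·(2E) + 6·(2 + x) = 12, i.e. 12 + 6x − (8 + 5x) = 12.
Collecting terms: x + 4 = 12, so x = 8.
Then 2E = 8 + 5·8 = 48, so E = 24, V = 2E/3 = 16, F = 2 + 8 = 10.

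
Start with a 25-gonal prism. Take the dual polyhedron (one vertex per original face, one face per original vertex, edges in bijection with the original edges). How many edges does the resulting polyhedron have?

75

The base solid has V = 50, E = 75, F = 27.
The dual swaps V and F and preserves E: V′ = F = 27, E′ = E = 75, F′ = V = 50.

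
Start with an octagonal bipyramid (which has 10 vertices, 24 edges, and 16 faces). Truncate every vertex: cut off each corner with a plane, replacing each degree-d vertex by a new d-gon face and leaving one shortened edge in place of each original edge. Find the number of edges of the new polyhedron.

Truncation replaces each original edge-end by a new vertex, so V′ = 2E = 48.
Each original edge survives, and each old vertex of degree d contributes d new edges; summing degrees gives Σd = 2E, so E′ = E + 2E = 3E = 72.
Each original face survives and each original vertex becomes one new face: F′ = F + V = 26.

72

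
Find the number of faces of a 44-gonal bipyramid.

88

A bipyramid over an n-gon has 2n triangular faces and n + 2 vertices: V = 44 + 2 = 46, E = 3·44 = 132, F = 2·44 = 88.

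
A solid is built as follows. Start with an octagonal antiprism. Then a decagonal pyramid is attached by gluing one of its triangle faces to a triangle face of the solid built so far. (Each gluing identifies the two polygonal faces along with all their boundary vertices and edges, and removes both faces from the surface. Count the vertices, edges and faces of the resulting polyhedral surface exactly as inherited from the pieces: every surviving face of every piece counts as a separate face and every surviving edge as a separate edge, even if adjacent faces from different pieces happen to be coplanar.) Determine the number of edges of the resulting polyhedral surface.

An octagonal antiprism: V=16, E=32, F=18.
Attach a decagonal pyramid (V=11, E=20, F=11) along a 3-gon: merge 3 vertices and 3 edges, delete both glued faces → V=24, E=49, F=27.
Check: V − E + F = 24 − 49 + 27 = 2.

49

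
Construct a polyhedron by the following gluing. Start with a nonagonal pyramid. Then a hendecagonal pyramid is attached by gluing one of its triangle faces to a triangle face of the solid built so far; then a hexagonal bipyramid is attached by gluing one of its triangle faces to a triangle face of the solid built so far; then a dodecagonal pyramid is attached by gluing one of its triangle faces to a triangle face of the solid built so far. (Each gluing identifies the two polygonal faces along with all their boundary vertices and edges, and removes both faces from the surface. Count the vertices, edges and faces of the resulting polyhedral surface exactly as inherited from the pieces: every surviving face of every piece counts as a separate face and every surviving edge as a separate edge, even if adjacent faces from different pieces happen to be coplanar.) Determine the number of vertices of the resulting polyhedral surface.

A nonagonal pyramid: V=10, E=18, F=10.
Attach a hendecagonal pyramid (V=12, E=22, F=12) along a 3-gon: merge 3 vertices and 3 edges, delete both glued faces → V=19, E=37, F=20.
Attach a hexagonal bipyramid (V=8, E=18, F=12) along a 3-gon: merge 3 vertices and 3 edges, delete both glued faces → V=24, E=52, F=30.
Attach a dodecagonal pyramid (V=13, E=24, F=13) along a 3-gon: merge 3 vertices and 3 edges, delete both glued faces → V=34, E=73, F=41.
Check: V − E + F = 34 − 73 + 41 = 2.

34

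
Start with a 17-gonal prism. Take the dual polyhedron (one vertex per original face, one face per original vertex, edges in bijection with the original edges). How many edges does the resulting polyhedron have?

51

The base solid has V = 34, E = 51, F = 19.
The dual swaps V and F and preserves E: V′ = F = 19, E′ = E = 51, F′ = V = 34.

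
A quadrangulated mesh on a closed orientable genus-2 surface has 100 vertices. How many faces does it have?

102

χ = 2 − 2·2 = -2, and every face is a square so 4F = 2E.
V − E + F = -2 with E = 4F/2 gives 100 − (4/2 − 1)·F = -2, so F = 102 and E = 204.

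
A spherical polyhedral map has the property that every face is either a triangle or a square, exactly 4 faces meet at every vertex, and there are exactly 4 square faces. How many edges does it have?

Let x be the number of triangles; then F = 4 + x.
Edge–face incidences: 2E = 4·4 + 3·x = 16 + 3x.
Every vertex has degree 4, so 4V = 2E.
Euler: V − E + F = 2 ⇒ (2E)/4 − E + (4 + x) = 2.
Multiply by 8: 2·(2E) − 4·(2E) + 8·(4 + x) = 16, i.e. 32 + 8x − 2·(16 + 3x) = 16.
Collecting terms: 2x = 16, so x = 8.
Then 2E = 16 + 3·8 = 40, so E = 20, V = 2E/4 = 10, F = 4 + 8 = 12.

20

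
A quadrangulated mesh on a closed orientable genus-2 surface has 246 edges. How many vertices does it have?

121

χ = 2 − 2·2 = -2, and every face is a square so 4F = 2E.
F = 2E/4 = 123. Then V = -2 + E − F = -2 + 246 − 123 = 121.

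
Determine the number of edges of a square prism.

A prism on an n-gon has two n-gon bases and n rectangular sides: V = 2·4 = 8, E = 3·4 = 12, F = 4 + 2 = 6.

12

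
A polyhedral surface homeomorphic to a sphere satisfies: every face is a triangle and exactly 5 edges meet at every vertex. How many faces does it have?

20

Each face has 3 edges and each edge borders two faces, so 2E = 3F.
Each vertex has degree 5, so 5V = 2E and hence V = 3F/5.
Euler: V − E + F = 2 ⇒ (3F/5) − (3F/2) + F = 2.
Multiply by 10: (6 − 15 + 10)F = 20, i.e. 1F = 20.
So F = 20, E = 3·20/2 = 30, V = 3·20/5 = 12.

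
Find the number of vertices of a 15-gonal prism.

A prism on an n-gon has two n-gon bases and n rectangular sides: V = 2·15 = 30, E = 3·15 = 45, F = 15 + 2 = 17.

30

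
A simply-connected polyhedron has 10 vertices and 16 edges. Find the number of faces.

8

Here V − E + F = 2.
F = 2 − V + E = 2 − 10 + 16 = 8.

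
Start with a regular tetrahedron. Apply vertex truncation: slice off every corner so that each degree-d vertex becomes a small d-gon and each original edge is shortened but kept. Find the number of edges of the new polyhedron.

The base solid has V = 4, E = 6, F = 4.
Truncation replaces each original edge-end by a new vertex, so V′ = 2E = 12.
Each original edge survives, and each old vertex of degree d contributes d new edges; summing degrees gives Σd = 2E, so E′ = E + 2E = 3E = 18.
Each original face survives and each original vertex becomes one new face: F′ = F + V = 8.

18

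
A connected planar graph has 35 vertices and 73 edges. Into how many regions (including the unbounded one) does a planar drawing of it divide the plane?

Euler's formula for a connected plane graph: V − E + F = 2, so F = 2 − 35 + 73 = 40.

40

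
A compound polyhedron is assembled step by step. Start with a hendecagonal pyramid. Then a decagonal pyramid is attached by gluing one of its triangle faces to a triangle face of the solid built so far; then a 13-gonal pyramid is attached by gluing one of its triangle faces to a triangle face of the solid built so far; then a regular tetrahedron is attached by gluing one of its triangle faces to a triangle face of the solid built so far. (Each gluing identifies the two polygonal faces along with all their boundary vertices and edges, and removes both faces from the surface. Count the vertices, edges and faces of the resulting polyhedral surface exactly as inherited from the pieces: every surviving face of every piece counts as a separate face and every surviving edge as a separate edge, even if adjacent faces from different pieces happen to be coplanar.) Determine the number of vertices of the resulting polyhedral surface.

32

A hendecagonal pyramid: V=12, E=22, F=12.
Attach a decagonal pyramid (V=11, E=20, F=11) along a 3-gon: merge 3 vertices and 3 edges, delete both glued faces → V=20, E=39, F=21.
Attach a 13-gonal pyramid (V=14, E=26, F=14) along a 3-gon: merge 3 vertices and 3 edges, delete both glued faces → V=31, E=62, F=33.
Attach a regular tetrahedron (V=4, E=6, F=4) along a 3-gon: merge 3 vertices and 3 edges, delete both glued faces → V=32, E=65, F=35.
Check: V − E + F = 32 − 65 + 35 = 2.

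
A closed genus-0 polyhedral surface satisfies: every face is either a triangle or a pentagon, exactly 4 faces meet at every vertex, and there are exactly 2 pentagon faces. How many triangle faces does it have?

Let x be the number of triangles; then F = 2 + x.
Edge–face incidences: 2E = 5·2 + 3·x = 10 + 3x.
Every vertex has degree 4, so 4V = 2E.
Euler: V − E + F = 2 ⇒ (2E)/4 − E + (2 + x) = 2.
Multiply by 8: 2·(2E) − 4·(2E) + 8·(2 + x) = 16, i.e. 16 + 8x − 2·(10 + 3x) = 16.
Collecting terms: 2x − 4 = 16, so 2x = 20, so x = 10.
Then 2E = 10 + 3·10 = 40, so E = 20, V = 2E/4 = 10, F = 2 + 10 = 12.

10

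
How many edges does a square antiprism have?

An antiprism on an n-gon has two n-gon caps and 2n triangles: V = 2·4 = 8, E = 4·4 = 16, F = 2·4 + 2 = 10.

16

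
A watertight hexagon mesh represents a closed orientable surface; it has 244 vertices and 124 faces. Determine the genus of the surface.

3

Every face is a hexagon, so 2E = 6·124 = 744, giving E = 372.
χ = V − E + F = 244 − 372 + 124 = -4.
For a closed orientable surface χ = 2 − 2g, so g = (2 − (-4))/2 = 3.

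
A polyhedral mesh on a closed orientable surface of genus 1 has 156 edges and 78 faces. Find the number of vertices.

78

For a closed orientable surface of genus 1, χ = 2 − 2·1 = 0.
V = 0 + E − F = 0 + 156 − 78 = 78.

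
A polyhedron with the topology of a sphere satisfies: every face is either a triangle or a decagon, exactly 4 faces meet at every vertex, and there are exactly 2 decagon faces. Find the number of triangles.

20

Let x be the number of triangles; then F = 2 + x.
Edge–face incidences: 2E = 10·2 + 3·x = 20 + 3x.
Every vertex has degree 4, so 4V = 2E.
Euler: V − E + F = 2 ⇒ (2E)/4 − E + (2 + x) = 2.
Multiply by 8: 2·(2E) − 4·(2E) + 8·(2 + x) = 16, i.e. 16 + 8x − 2·(20 + 3x) = 16.
Collecting terms: 2x − 24 = 16, so 2x = 40, so x = 20.
Then 2E = 20 + 3·20 = 80, so E = 40, V = 2E/4 = 20, F = 2 + 20 = 22.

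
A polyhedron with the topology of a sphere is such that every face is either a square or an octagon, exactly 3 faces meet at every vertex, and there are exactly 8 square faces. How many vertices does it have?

16

Let x be the number of octagons; then F = 8 + x.
Edge–face incidences: 2E = 4·8 + 8·x = 32 + 8x.
Every vertex has degree 3, so 3V = 2E.
Euler: V − E + F = 2 ⇒ (2E)/3 − E + (8 + x) = 2.
Multiply by 6: 2·(2E) − 3·(2E) + 6·(8 + x) = 12, i.e. 48 + 6x − (32 + 8x) = 12.
Collecting terms: −2x + 16 = 12, so −2x = −4, so x = 2.
Then 2E = 32 + 8·2 = 48, so E = 24, V = 2E/3 = 16, F = 8 + 2 = 10.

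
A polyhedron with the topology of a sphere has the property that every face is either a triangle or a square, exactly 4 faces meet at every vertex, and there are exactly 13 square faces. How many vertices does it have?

Let x be the number of triangles; then F = 13 + x.
Edge–face incidences: 2E = 4·13 + 3·x = 52 + 3x.
Every vertex has degree 4, so 4V = 2E.
Euler: V − E + F = 2 ⇒ (2E)/4 − E + (13 + x) = 2.
Multiply by 8: 2·(2E) − 4·(2E) + 8·(13 + x) = 16, i.e. 104 + 8x − 2·(52 + 3x) = 16.
Collecting terms: 2x = 16, so x = 8.
Then 2E = 52 + 3·8 = 76, so E = 38, V = 2E/4 = 19, F = 13 + 8 = 21.

19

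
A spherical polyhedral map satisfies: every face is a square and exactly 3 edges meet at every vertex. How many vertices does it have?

Each face has 4 edges and each edge borders two faces, so 2E = 4F.
Each vertex has degree 3, so 3V = 2E and hence V = 4F/3.
Euler: V − E + F = 2 ⇒ (4F/3) − (4F/2) + F = 2.
Multiply by 6: (8 − 12 + 6)F = 12, i.e. 2F = 12.
So F = 6, E = 4·6/2 = 12, V = 4·6/3 = 8.

8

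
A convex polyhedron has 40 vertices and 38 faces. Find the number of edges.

Here V − E + F = 2.
E = V + F − (2) = 40 + 38 − (2) = 76.

76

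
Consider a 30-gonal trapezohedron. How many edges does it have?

The n-trapezohedron (dual of the n-antiprism) has V = 2·30 + 2 = 62, E = 4·30 = 120, F = 2·30 = 60.
Check: V − E + F = 62 − 120 + 60 = 2.

120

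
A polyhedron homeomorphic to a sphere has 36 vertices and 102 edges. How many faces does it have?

68

Here V − E + F = 2.
F = 2 − V + E = 2 − 36 + 102 = 68.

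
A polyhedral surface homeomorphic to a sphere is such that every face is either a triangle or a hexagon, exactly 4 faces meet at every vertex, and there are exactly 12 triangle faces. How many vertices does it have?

Let x be the number of hexagons; then F = 12 + x.
Edge–face incidences: 2E = 3·12 + 6·x = 36 + 6x.
Every vertex has degree 4, so 4V = 2E.
Euler: V − E + F = 2 ⇒ (2E)/4 − E + (12 + x) = 2.
Multiply by 8: 2·(2E) − 4·(2E) + 8·(12 + x) = 16, i.e. 96 + 8x − 2·(36 + 6x) = 16.
Collecting terms: −4x + 24 = 16, so −4x = −8, so x = 2.
Then 2E = 36 + 6·2 = 48, so E = 24, V = 2E/4 = 12, F = 12 + 2 = 14.

12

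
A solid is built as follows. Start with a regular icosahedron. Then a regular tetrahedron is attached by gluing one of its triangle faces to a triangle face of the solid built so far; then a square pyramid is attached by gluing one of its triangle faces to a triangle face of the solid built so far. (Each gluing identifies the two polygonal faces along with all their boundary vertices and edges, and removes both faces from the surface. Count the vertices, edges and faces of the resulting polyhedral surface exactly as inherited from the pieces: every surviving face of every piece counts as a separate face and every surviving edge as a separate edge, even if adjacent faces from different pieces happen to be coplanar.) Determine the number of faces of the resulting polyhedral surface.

25

A regular icosahedron: V=12, E=30, F=20.
Attach a regular tetrahedron (V=4, E=6, F=4) along a 3-gon: merge 3 vertices and 3 edges, delete both glued faces → V=13, E=33, F=22.
Attach a square pyramid (V=5, E=8, F=5) along a 3-gon: merge 3 vertices and 3 edges, delete both glued faces → V=15, E=38, F=25.
Check: V − E + F = 15 − 38 + 25 = 2.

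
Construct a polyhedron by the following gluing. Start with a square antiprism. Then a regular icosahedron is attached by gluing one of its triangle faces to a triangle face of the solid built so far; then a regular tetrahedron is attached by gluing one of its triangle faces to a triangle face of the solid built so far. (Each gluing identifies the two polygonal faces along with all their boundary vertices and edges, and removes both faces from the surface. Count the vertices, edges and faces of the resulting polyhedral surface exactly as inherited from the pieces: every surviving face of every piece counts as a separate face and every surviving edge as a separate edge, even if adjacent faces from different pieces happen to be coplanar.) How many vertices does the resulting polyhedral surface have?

A square antiprism: V=8, E=16, F=10.
Attach a regular icosahedron (V=12, E=30, F=20) along a 3-gon: merge 3 vertices and 3 edges, delete both glued faces → V=17, E=43, F=28.
Attach a regular tetrahedron (V=4, E=6, F=4) along a 3-gon: merge 3 vertices and 3 edges, delete both glued faces → V=18, E=46, F=30.
Check: V − E + F = 18 − 46 + 30 = 2.

18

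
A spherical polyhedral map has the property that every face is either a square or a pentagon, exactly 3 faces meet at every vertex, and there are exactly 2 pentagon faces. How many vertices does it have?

Let x be the number of squares; then F = 2 + x.
Edge–face incidences: 2E = 5·2 + 4·x = 10 + 4x.
Every vertex has degree 3, so 3V = 2E.
Euler: V − E + F = 2 ⇒ (2E)/3 − E + (2 + x) = 2.
Multiply by 6: 2·(2E) − 3·(2E) + 6·(2 + x) = 12, i.e. 12 + 6x − (10 + 4x) = 12.
Collecting terms: 2x + 2 = 12, so 2x = 10, so x = 5.
Then 2E = 10 + 4·5 = 30, so E = 15, V = 2E/3 = 10, F = 2 + 5 = 7.

10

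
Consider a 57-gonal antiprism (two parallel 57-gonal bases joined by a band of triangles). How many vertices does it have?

An antiprism on an n-gon has two n-gon caps and 2n triangles: V = 2·57 = 114, E = 4·57 = 228, F = 2·57 + 2 = 116.

114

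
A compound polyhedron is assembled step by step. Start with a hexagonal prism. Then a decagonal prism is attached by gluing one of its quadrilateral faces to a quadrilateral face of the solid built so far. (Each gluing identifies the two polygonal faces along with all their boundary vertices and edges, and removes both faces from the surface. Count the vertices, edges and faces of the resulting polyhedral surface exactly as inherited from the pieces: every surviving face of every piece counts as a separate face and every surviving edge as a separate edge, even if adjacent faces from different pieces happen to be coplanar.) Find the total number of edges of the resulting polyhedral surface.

A hexagonal prism: V=12, E=18, F=8.
Attach a decagonal prism (V=20, E=30, F=12) along a 4-gon: merge 4 vertices and 4 edges, delete both glued faces → V=28, E=44, F=18.
Check: V − E + F = 28 − 44 + 18 = 2.

44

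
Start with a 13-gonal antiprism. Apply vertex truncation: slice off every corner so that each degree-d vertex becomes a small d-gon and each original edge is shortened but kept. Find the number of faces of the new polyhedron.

The base solid has V = 26, E = 52, F = 28.
Truncation replaces each original edge-end by a new vertex, so V′ = 2E = 104.
Each original edge survives, and each old vertex of degree d contributes d new edges; summing degrees gives Σd = 2E, so E′ = E + 2E = 3E = 156.
Each original face survives and each original vertex becomes one new face: F′ = F + V = 54.

54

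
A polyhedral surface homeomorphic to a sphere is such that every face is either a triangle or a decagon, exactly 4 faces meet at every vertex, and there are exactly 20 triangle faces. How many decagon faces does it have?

Let x be the number of decagons; then F = 20 + x.
Edge–face incidences: 2E = 3·20 + 10·x = 60 + 10x.
Every vertex has degree 4, so 4V = 2E.
Euler: V − E + F = 2 ⇒ (2E)/4 − E + (20 + x) = 2.
Multiply by 8: 2·(2E) − 4·(2E) + 8·(20 + x) = 16, i.e. 160 + 8x − 2·(60 + 10x) = 16.
Collecting terms: −12x + 40 = 16, so −12x = −24, so x = 2.
Then 2E = 60 + 10·2 = 80, so E = 40, V = 2E/4 = 20, F = 20 + 2 = 22.

2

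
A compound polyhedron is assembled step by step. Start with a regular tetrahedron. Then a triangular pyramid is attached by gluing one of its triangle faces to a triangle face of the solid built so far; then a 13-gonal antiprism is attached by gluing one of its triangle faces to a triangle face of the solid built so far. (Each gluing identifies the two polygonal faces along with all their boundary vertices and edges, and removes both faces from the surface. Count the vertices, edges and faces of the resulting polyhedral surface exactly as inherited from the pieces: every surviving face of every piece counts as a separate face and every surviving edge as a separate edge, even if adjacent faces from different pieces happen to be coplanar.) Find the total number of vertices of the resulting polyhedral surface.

28

A regular tetrahedron: V=4, E=6, F=4.
Attach a triangular pyramid (V=4, E=6, F=4) along a 3-gon: merge 3 vertices and 3 edges, delete both glued faces → V=5, E=9, F=6.
Attach a 13-gonal antiprism (V=26, E=52, F=28) along a 3-gon: merge 3 vertices and 3 edges, delete both glued faces → V=28, E=58, F=32.
Check: V − E + F = 28 − 58 + 32 = 2.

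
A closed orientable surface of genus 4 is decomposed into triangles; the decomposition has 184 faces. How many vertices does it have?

86

χ = 2 − 2·4 = -6, and every face is a triangle so 3F = 2E.
E = 3·184/2 = 276. Then V = -6 + E − F = -6 + 276 − 184 = 86.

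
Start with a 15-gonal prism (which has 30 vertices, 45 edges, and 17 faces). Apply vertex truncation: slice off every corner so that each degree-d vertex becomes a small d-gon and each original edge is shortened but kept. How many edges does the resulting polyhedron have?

135

Truncation replaces each original edge-end by a new vertex, so V′ = 2E = 90.
Each original edge survives, and each old vertex of degree d contributes d new edges; summing degrees gives Σd = 2E, so E′ = E + 2E = 3E = 135.
Each original face survives and each original vertex becomes one new face: F′ = F + V = 47.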